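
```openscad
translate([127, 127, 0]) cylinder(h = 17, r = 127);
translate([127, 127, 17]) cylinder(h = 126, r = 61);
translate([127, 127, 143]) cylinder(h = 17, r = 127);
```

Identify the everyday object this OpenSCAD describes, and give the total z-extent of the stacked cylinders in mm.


A spool. The overall height is 160 mm.

Three coaxial cylinders, large–small–large — a spool. Two 17 mm flanges and a 126 mm core give 17 + 126 + 17 = 160 mm.


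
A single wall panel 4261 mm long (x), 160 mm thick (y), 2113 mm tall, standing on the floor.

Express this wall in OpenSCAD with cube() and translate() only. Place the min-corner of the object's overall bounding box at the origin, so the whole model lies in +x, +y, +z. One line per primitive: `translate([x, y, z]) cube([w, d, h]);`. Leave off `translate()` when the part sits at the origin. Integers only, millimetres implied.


cube([4261, 160, 2113]);


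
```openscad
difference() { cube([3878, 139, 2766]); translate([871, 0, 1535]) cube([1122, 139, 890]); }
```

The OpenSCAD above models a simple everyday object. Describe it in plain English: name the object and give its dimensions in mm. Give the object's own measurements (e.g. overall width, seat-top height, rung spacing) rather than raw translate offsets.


A wall 3878 mm long (x), 139 mm thick (y), 2766 mm tall, with a rectangular window opening cut through it. The opening is 1122 mm wide and 890 mm tall; its sill is at z = 1535 mm and its near (−x) edge is 871 mm from the wall's −x end. The opening passes through the full wall thickness.


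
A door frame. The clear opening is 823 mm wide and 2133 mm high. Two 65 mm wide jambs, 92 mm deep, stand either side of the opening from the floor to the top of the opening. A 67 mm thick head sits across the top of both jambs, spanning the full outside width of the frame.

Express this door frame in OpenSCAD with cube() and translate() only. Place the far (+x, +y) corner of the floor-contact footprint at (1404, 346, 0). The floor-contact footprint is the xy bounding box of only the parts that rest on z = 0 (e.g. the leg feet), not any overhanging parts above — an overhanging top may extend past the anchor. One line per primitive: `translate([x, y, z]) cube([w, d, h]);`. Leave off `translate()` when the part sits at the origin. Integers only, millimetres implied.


translate([451, 254, 0]) cube([65, 92, 2133]);
translate([1339, 254, 0]) cube([65, 92, 2133]);
translate([451, 254, 2133]) cube([953, 92, 67]);


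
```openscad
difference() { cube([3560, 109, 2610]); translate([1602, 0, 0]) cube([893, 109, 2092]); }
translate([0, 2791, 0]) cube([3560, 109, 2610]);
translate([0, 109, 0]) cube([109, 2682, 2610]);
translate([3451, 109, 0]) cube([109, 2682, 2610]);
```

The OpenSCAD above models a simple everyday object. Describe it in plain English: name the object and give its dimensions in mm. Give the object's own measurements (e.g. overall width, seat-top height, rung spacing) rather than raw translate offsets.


A single room: four walls, each 2610 mm tall and 109 mm thick, enclosing an outside footprint 3560×2900 mm (x × y), no floor or roof. The front and back walls (−y and +y sides) run the full x-width; the side walls fit between their inner faces. A door opening 893 mm wide and 2092 mm tall is cut through the front wall from the floor up, its −x edge 1602 mm from the wall's −x end.


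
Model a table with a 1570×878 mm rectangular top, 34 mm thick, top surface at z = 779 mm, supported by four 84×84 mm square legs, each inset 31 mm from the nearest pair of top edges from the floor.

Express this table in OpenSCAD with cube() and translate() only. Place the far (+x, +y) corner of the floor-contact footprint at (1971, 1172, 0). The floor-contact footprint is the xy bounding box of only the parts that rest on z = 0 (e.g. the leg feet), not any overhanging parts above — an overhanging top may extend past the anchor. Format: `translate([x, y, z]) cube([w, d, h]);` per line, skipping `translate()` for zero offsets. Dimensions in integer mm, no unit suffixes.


translate([432, 325, 745]) cube([1570, 878, 34]);
translate([463, 356, 0]) cube([84, 84, 745]);
translate([1887, 356, 0]) cube([84, 84, 745]);
translate([463, 1088, 0]) cube([84, 84, 745]);
translate([1887, 1088, 0]) cube([84, 84, 745]);


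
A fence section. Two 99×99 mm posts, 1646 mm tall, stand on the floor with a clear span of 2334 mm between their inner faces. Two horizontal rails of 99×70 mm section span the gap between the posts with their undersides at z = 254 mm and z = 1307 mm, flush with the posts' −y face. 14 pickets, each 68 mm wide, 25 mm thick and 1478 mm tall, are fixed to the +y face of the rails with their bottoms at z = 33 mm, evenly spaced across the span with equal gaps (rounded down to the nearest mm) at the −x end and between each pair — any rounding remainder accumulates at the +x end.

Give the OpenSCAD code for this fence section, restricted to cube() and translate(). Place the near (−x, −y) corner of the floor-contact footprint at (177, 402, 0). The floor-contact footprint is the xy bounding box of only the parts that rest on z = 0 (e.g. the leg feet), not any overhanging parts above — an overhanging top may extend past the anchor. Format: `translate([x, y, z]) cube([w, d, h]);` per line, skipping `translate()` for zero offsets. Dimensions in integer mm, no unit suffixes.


translate([177, 402, 0]) cube([99, 99, 1646]);
translate([2610, 402, 0]) cube([99, 99, 1646]);
translate([276, 402, 254]) cube([2334, 99, 70]);
translate([276, 402, 1307]) cube([2334, 99, 70]);
translate([368, 501, 33]) cube([68, 25, 1478]);
translate([528, 501, 33]) cube([68, 25, 1478]);
translate([688, 501, 33]) cube([68, 25, 1478]);
translate([848, 501, 33]) cube([68, 25, 1478]);
translate([1008, 501, 33]) cube([68, 25, 1478]);
translate([1168, 501, 33]) cube([68, 25, 1478]);
translate([1328, 501, 33]) cube([68, 25, 1478]);
translate([1488, 501, 33]) cube([68, 25, 1478]);
translate([1648, 501, 33]) cube([68, 25, 1478]);
translate([1808, 501, 33]) cube([68, 25, 1478]);
translate([1968, 501, 33]) cube([68, 25, 1478]);
translate([2128, 501, 33]) cube([68, 25, 1478]);
translate([2288, 501, 33]) cube([68, 25, 1478]);
translate([2448, 501, 33]) cube([68, 25, 1478]);


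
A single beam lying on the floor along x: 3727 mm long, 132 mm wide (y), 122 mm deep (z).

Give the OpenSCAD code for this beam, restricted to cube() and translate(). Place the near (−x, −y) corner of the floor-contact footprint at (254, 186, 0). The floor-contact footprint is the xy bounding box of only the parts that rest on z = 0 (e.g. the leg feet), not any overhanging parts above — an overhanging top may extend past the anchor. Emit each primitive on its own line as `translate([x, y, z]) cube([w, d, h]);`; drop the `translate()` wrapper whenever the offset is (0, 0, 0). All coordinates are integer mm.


translate([254, 186, 0]) cube([3727, 132, 122]);


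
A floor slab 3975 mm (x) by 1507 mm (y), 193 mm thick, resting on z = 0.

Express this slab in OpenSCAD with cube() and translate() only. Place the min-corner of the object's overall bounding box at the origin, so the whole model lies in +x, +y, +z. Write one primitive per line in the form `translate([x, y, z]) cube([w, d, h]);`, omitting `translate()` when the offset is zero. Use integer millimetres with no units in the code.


cube([3975, 1507, 193]);


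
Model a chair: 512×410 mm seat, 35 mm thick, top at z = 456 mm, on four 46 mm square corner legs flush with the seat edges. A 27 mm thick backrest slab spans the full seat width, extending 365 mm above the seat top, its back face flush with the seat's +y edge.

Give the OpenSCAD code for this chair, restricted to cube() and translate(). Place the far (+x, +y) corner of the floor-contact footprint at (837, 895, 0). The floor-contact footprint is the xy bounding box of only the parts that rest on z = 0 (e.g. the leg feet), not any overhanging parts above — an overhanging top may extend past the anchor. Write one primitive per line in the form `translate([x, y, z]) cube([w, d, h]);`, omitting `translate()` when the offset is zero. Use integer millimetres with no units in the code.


// leg_h = 456 - 35 = 421
translate([325, 485, 421]) cube([512, 410, 35]);
translate([325, 485, 0]) cube([46, 46, 421]);
translate([791, 485, 0]) cube([46, 46, 421]);
translate([325, 849, 0]) cube([46, 46, 421]);
translate([791, 849, 0]) cube([46, 46, 421]);
translate([325, 868, 456]) cube([512, 27, 365]);


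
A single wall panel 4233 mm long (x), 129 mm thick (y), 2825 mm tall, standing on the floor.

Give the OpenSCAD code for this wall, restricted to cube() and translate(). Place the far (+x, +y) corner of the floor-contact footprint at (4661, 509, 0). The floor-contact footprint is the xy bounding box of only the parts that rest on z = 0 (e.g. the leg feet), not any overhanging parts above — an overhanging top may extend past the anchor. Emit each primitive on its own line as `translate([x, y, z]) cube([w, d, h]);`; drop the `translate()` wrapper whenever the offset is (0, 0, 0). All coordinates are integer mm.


translate([428, 380, 0]) cube([4233, 129, 2825]);


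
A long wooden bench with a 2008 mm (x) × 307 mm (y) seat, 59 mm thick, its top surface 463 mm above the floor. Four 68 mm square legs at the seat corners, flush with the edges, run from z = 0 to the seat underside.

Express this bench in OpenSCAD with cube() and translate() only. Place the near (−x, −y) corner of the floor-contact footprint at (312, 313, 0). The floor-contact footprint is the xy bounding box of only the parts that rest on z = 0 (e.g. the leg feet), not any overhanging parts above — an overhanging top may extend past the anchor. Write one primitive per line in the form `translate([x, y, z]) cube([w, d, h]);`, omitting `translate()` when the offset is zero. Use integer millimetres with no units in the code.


translate([312, 313, 404]) cube([2008, 307, 59]);
translate([312, 313, 0]) cube([68, 68, 404]);
translate([312, 552, 0]) cube([68, 68, 404]);
translate([2252, 313, 0]) cube([68, 68, 404]);
translate([2252, 552, 0]) cube([68, 68, 404]);


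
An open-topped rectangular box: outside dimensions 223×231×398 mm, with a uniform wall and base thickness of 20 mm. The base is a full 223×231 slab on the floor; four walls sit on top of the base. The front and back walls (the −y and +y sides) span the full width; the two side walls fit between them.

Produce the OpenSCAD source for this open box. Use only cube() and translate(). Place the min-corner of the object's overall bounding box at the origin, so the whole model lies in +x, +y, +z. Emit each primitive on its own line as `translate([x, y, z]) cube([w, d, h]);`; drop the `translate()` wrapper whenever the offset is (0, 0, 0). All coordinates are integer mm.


cube([223, 231, 20]);
translate([0, 0, 20]) cube([223, 20, 378]);
translate([0, 211, 20]) cube([223, 20, 378]);
translate([0, 20, 20]) cube([20, 191, 378]);
translate([203, 20, 20]) cube([20, 191, 378]);


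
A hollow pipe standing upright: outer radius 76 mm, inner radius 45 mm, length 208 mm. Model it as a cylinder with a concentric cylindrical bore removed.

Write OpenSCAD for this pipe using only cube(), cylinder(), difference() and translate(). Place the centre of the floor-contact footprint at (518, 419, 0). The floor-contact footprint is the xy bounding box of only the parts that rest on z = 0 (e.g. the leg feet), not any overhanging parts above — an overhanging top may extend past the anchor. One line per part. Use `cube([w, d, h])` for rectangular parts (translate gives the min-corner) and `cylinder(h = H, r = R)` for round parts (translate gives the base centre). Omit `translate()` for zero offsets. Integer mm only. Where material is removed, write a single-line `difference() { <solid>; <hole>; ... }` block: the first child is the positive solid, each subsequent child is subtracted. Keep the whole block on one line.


difference() { translate([518, 419, 0]) cylinder(h = 208, r = 76); translate([518, 419, 0]) cylinder(h = 208, r = 45); }


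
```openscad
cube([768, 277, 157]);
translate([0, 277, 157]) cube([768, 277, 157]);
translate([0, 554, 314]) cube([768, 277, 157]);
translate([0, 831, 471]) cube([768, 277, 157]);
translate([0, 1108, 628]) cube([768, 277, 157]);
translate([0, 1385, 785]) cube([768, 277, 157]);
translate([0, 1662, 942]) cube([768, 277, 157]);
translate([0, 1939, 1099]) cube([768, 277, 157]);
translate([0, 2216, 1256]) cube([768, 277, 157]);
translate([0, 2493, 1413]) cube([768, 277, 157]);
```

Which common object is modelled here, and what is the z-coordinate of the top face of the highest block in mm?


A staircase. The total rise is 1570 mm.

10 identical blocks, each offset up and back from the previous — a staircase. Each step is 157 mm tall and there are 10 of them, so the total rise is 10 × 157 = 1570 mm.


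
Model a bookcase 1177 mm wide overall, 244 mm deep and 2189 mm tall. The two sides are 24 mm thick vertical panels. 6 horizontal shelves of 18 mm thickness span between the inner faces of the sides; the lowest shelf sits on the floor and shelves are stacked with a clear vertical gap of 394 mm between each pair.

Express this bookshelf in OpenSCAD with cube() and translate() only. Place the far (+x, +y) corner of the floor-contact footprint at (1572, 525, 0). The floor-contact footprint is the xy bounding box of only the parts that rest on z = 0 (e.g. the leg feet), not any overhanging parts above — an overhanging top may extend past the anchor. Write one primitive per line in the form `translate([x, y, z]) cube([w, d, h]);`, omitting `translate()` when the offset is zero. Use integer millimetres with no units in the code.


translate([395, 281, 0]) cube([24, 244, 2189]);
translate([1548, 281, 0]) cube([24, 244, 2189]);
translate([419, 281, 0]) cube([1129, 244, 18]);
translate([419, 281, 412]) cube([1129, 244, 18]);
translate([419, 281, 824]) cube([1129, 244, 18]);
translate([419, 281, 1236]) cube([1129, 244, 18]);
translate([419, 281, 1648]) cube([1129, 244, 18]);
translate([419, 281, 2060]) cube([1129, 244, 18]);


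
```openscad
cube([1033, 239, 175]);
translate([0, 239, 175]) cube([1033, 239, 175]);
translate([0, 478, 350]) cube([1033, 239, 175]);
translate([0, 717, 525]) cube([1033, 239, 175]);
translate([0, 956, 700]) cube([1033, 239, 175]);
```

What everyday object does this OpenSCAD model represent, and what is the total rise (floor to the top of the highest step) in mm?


A staircase. The total rise is 875 mm.

5 identical blocks, each offset up and back from the previous — a staircase. Each step is 175 mm tall and there are 5 of them, so the total rise is 5 × 175 = 875 mm.


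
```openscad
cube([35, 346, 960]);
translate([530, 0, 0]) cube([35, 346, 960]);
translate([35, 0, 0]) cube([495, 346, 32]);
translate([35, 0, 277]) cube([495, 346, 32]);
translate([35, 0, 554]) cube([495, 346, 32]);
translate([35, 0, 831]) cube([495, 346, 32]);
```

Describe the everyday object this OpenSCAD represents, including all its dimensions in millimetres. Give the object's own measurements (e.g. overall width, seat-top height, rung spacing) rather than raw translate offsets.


An open bookshelf. Two side panels, each 35 mm thick, 346 mm deep and 960 mm tall, stand 565 mm apart (outside-to-outside). Between them sit 4 shelves, each 32 mm thick and 346 mm deep, spanning the full gap between the sides. The bottom shelf rests on the floor (its underside at z = 0) and the clear gap between one shelf's top and the next shelf's underside is 245 mm.


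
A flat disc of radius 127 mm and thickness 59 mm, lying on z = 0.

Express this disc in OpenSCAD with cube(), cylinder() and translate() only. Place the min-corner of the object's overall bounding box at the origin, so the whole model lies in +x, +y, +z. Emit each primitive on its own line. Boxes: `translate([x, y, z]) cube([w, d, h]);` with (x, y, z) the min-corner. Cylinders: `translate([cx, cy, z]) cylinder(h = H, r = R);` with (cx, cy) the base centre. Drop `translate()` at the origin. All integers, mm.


translate([127, 127, 0]) cylinder(h = 59, r = 127);


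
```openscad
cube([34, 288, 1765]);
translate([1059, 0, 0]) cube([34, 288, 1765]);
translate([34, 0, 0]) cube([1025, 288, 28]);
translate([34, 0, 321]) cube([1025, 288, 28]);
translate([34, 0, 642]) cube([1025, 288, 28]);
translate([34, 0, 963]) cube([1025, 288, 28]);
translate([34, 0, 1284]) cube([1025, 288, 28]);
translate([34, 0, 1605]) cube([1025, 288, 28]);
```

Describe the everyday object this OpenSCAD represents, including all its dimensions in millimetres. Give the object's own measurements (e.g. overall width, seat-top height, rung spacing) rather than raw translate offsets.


An open bookshelf. Two side panels, each 34 mm thick, 288 mm deep and 1765 mm tall, stand 1093 mm apart (outside-to-outside). Between them sit 6 shelves, each 28 mm thick and 288 mm deep, spanning the full gap between the sides. The bottom shelf rests on the floor (its underside at z = 0) and the clear gap between one shelf's top and the next shelf's underside is 293 mm.


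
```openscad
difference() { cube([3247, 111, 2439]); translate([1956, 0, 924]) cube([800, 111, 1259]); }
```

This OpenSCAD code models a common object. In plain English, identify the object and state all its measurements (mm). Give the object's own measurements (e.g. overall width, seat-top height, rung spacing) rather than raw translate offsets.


A wall 3247 mm long (x), 111 mm thick (y), 2439 mm tall, with a rectangular window opening cut through it. The opening is 800 mm wide and 1259 mm tall; its sill is at z = 924 mm and its near (−x) edge is 1956 mm from the wall's −x end. The opening passes through the full wall thickness.


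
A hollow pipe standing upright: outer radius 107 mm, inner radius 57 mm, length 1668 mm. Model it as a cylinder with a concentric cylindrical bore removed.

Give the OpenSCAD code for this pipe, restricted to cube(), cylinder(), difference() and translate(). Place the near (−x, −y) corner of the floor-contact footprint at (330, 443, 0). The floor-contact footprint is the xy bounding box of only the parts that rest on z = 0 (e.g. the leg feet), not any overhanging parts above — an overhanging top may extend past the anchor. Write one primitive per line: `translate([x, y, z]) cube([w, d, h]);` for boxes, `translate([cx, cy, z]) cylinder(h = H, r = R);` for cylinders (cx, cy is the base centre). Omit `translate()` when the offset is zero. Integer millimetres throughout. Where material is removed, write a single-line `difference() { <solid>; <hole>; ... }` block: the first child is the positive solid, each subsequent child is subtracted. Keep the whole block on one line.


difference() { translate([437, 550, 0]) cylinder(h = 1668, r = 107); translate([437, 550, 0]) cylinder(h = 1668, r = 57); }


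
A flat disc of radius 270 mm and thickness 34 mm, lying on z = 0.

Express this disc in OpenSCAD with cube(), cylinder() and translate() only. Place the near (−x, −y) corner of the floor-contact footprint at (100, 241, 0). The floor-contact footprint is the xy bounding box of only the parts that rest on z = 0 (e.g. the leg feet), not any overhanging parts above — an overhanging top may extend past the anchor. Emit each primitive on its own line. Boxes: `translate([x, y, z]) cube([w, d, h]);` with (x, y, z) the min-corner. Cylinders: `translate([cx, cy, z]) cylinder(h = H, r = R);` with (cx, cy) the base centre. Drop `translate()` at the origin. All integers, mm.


translate([370, 511, 0]) cylinder(h = 34, r = 270);


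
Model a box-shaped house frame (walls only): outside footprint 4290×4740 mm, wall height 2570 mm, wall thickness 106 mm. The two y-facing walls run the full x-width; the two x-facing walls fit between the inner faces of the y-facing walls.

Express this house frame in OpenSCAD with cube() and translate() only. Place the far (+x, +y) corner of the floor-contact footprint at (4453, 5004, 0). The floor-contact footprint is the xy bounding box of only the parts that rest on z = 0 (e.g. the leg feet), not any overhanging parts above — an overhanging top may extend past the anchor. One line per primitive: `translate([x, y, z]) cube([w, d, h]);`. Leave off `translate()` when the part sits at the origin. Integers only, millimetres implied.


translate([163, 264, 0]) cube([4290, 106, 2570]);
translate([163, 4898, 0]) cube([4290, 106, 2570]);
translate([163, 370, 0]) cube([106, 4528, 2570]);
translate([4347, 370, 0]) cube([106, 4528, 2570]);


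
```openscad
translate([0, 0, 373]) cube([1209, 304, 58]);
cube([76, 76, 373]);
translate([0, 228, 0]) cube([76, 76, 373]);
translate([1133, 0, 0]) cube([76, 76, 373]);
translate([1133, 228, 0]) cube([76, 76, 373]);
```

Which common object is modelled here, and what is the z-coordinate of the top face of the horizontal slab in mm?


A bench. The seat-top height is 431 mm.

A long slab on four corner posts — a bench. The slab sits at z = 373 with thickness 58, so the top is 373 + 58 = 431 mm.


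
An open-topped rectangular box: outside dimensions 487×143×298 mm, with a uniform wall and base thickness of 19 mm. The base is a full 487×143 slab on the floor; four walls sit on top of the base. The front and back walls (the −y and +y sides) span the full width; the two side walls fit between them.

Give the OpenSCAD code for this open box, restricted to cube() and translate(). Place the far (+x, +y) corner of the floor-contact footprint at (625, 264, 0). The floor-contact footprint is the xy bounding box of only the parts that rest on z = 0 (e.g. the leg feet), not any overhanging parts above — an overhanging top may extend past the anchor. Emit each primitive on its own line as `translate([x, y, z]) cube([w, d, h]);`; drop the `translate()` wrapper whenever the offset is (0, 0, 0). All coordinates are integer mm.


translate([138, 121, 0]) cube([487, 143, 19]);
translate([138, 121, 19]) cube([487, 19, 279]);
translate([138, 245, 19]) cube([487, 19, 279]);
translate([138, 140, 19]) cube([19, 105, 279]);
translate([606, 140, 19]) cube([19, 105, 279]);


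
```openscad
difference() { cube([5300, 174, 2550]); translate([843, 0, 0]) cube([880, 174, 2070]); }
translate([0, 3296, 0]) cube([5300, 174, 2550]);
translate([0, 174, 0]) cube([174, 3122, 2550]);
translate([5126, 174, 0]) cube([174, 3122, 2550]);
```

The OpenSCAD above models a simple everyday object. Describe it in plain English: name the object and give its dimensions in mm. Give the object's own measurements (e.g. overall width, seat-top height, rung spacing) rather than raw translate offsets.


A single room: four walls, each 2550 mm tall and 174 mm thick, enclosing an outside footprint 5300×3470 mm (x × y), no floor or roof. The front and back walls (−y and +y sides) run the full x-width; the side walls fit between their inner faces. A door opening 880 mm wide and 2070 mm tall is cut through the front wall from the floor up, its −x edge 843 mm from the wall's −x end.


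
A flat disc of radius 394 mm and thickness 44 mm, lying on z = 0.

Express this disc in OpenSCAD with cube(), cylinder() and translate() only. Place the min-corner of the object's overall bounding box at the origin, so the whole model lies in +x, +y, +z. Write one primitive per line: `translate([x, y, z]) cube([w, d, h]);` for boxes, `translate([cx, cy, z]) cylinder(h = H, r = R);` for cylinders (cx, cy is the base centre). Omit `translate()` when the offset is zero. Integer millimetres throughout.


translate([394, 394, 0]) cylinder(h = 44, r = 394);


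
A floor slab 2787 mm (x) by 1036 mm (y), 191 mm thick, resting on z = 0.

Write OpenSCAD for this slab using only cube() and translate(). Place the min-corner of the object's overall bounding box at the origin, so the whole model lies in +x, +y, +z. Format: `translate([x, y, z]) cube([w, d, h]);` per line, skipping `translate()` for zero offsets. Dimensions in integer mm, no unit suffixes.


cube([2787, 1036, 191]);


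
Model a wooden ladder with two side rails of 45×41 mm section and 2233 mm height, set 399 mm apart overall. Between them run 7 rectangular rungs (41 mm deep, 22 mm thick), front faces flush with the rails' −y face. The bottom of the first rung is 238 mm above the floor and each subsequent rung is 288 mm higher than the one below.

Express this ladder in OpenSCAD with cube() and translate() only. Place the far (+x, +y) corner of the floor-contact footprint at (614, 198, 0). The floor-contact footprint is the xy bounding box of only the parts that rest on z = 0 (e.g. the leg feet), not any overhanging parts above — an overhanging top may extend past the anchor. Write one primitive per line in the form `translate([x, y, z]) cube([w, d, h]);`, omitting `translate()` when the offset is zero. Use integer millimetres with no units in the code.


translate([215, 157, 0]) cube([45, 41, 2233]);
translate([569, 157, 0]) cube([45, 41, 2233]);
translate([260, 157, 238]) cube([309, 41, 22]);
translate([260, 157, 526]) cube([309, 41, 22]);
translate([260, 157, 814]) cube([309, 41, 22]);
translate([260, 157, 1102]) cube([309, 41, 22]);
translate([260, 157, 1390]) cube([309, 41, 22]);
translate([260, 157, 1678]) cube([309, 41, 22]);
translate([260, 157, 1966]) cube([309, 41, 22]);


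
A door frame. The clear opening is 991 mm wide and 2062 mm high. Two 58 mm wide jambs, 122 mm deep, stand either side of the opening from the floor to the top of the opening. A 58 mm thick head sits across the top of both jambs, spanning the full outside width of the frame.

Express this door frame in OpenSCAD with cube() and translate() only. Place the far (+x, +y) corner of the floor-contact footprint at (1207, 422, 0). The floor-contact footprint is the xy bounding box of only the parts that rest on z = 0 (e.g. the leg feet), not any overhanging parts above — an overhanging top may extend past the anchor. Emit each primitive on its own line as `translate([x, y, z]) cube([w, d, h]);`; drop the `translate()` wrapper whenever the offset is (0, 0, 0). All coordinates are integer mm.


translate([100, 300, 0]) cube([58, 122, 2062]);
translate([1149, 300, 0]) cube([58, 122, 2062]);
translate([100, 300, 2062]) cube([1107, 122, 58]);


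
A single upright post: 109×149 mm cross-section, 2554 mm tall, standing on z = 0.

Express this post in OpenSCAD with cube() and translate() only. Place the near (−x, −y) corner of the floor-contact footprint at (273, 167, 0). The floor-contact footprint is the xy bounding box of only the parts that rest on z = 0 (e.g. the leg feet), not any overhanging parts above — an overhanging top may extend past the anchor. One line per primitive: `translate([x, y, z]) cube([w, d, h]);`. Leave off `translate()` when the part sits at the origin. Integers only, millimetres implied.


translate([273, 167, 0]) cube([109, 149, 2554]);


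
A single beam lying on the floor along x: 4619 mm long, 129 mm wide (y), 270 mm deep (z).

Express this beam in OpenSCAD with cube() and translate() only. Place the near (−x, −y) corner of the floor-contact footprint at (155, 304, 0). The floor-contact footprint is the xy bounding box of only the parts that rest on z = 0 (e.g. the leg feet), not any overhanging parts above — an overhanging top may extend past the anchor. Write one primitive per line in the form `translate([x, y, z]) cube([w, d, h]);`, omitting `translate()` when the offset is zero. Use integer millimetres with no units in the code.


translate([155, 304, 0]) cube([4619, 129, 270]);


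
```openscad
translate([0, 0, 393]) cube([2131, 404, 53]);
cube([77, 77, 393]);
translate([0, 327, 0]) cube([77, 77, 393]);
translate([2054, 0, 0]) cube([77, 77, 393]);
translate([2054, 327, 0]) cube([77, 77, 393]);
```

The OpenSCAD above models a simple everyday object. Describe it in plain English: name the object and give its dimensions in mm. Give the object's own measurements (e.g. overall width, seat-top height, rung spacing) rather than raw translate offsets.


A long wooden bench with a 2131 mm (x) × 404 mm (y) seat, 53 mm thick, its top surface 446 mm above the floor. Four 77 mm square legs at the seat corners, flush with the edges, run from z = 0 to the seat underside.


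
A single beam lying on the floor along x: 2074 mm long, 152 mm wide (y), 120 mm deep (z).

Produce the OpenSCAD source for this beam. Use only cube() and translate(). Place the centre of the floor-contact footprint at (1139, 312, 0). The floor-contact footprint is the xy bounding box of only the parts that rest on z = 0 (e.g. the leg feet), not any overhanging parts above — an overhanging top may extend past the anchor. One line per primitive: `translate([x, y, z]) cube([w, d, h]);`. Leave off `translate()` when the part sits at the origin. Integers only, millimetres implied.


translate([102, 236, 0]) cube([2074, 152, 120]);


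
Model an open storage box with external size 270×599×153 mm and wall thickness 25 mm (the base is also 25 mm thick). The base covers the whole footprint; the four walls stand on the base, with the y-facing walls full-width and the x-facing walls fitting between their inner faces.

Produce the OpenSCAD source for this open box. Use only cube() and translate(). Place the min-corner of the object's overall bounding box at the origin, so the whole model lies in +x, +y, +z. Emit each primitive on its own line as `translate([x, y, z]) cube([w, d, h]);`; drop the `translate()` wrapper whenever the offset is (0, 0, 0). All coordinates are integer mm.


cube([270, 599, 25]);
translate([0, 0, 25]) cube([270, 25, 128]);
translate([0, 574, 25]) cube([270, 25, 128]);
translate([0, 25, 25]) cube([25, 549, 128]);
translate([245, 25, 25]) cube([25, 549, 128]);


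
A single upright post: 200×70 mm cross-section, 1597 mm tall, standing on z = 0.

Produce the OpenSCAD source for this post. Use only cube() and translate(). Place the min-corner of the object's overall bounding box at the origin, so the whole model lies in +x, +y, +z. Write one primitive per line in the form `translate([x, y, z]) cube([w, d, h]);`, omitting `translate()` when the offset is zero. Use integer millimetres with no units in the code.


cube([200, 70, 1597]);


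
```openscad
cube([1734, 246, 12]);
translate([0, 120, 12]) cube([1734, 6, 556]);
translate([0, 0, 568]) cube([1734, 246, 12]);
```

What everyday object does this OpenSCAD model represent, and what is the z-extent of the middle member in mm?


An I-beam. The web height is 556 mm.

Two wide flanges with a thin centred web — an I-beam. Overall 580 mm minus two 12 mm flanges gives a web of 580 − 2·12 = 556 mm.


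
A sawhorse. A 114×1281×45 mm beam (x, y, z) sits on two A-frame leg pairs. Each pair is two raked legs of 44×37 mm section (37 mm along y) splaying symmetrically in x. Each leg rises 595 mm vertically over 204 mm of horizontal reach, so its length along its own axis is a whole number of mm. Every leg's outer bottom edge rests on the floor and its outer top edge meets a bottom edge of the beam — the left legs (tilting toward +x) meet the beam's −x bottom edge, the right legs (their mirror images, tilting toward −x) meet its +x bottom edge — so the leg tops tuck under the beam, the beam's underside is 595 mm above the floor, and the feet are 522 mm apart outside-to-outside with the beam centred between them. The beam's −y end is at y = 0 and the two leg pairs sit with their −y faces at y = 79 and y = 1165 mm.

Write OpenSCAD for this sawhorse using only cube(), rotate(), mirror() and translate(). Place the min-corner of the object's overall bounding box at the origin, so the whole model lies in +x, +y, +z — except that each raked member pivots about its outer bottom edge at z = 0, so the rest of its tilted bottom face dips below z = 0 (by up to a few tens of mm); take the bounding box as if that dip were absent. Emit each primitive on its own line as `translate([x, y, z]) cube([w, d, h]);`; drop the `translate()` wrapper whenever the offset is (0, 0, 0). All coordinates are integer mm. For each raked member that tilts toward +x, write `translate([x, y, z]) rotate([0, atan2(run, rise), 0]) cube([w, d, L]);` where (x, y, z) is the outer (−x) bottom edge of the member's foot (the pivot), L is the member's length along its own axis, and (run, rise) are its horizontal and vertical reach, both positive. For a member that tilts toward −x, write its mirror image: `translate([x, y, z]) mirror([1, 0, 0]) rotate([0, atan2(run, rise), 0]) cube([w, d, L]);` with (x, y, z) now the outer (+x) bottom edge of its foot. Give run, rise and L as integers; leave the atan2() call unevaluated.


// leg length = √(204² + 595²) = 629
// right-leg outer foot x = 2·204 + 114 = 522
// beam min-corner = (204, 0, 595)
translate([204, 0, 595]) cube([114, 1281, 45]);
translate([0, 79, 0]) rotate([0, atan2(204, 595), 0]) cube([44, 37, 629]);
translate([522, 79, 0]) mirror([1, 0, 0]) rotate([0, atan2(204, 595), 0]) cube([44, 37, 629]);
translate([0, 1165, 0]) rotate([0, atan2(204, 595), 0]) cube([44, 37, 629]);
translate([522, 1165, 0]) mirror([1, 0, 0]) rotate([0, atan2(204, 595), 0]) cube([44, 37, 629]);


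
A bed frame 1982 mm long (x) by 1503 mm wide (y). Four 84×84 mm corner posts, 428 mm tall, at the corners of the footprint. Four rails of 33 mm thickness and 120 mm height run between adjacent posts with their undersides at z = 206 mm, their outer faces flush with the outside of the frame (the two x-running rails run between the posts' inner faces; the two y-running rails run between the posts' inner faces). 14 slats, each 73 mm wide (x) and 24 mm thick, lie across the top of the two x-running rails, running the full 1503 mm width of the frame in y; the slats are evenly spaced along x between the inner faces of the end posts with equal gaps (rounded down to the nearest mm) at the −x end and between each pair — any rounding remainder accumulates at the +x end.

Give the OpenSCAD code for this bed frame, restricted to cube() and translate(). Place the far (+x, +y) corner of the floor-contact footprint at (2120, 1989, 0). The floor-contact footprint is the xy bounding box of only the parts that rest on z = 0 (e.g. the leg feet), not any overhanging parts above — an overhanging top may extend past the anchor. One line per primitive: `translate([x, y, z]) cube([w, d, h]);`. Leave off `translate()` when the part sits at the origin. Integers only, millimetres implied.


translate([138, 486, 0]) cube([84, 84, 428]);
translate([138, 1905, 0]) cube([84, 84, 428]);
translate([2036, 486, 0]) cube([84, 84, 428]);
translate([2036, 1905, 0]) cube([84, 84, 428]);
translate([222, 486, 206]) cube([1814, 33, 120]);
translate([222, 1956, 206]) cube([1814, 33, 120]);
translate([138, 570, 206]) cube([33, 1335, 120]);
translate([2087, 570, 206]) cube([33, 1335, 120]);
translate([274, 486, 326]) cube([73, 1503, 24]);
translate([399, 486, 326]) cube([73, 1503, 24]);
translate([524, 486, 326]) cube([73, 1503, 24]);
translate([649, 486, 326]) cube([73, 1503, 24]);
translate([774, 486, 326]) cube([73, 1503, 24]);
translate([899, 486, 326]) cube([73, 1503, 24]);
translate([1024, 486, 326]) cube([73, 1503, 24]);
translate([1149, 486, 326]) cube([73, 1503, 24]);
translate([1274, 486, 326]) cube([73, 1503, 24]);
translate([1399, 486, 326]) cube([73, 1503, 24]);
translate([1524, 486, 326]) cube([73, 1503, 24]);
translate([1649, 486, 326]) cube([73, 1503, 24]);
translate([1774, 486, 326]) cube([73, 1503, 24]);
translate([1899, 486, 326]) cube([73, 1503, 24]);


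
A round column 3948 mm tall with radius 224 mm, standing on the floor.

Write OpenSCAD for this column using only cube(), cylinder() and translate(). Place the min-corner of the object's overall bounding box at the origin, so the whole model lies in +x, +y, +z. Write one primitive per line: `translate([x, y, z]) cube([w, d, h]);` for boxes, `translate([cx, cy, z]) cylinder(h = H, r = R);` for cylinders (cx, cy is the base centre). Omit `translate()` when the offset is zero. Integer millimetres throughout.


translate([224, 224, 0]) cylinder(h = 3948, r = 224);


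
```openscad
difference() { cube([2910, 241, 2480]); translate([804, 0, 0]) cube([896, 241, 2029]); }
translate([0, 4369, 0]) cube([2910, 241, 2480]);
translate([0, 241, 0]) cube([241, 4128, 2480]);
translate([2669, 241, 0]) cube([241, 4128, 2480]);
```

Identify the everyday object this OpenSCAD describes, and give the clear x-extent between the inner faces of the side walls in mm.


A single room. The interior width is 2428 mm.

Four walls enclosing a rectangle with a door in the front wall — a room. Outside width 2910 minus two 241 mm walls gives 2428 mm.


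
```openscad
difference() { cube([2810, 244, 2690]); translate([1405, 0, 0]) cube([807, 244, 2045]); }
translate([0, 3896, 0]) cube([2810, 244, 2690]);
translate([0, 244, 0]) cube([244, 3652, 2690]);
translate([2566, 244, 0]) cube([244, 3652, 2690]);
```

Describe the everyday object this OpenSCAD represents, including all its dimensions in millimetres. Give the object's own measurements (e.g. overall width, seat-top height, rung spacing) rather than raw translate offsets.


A single room: four walls, each 2690 mm tall and 244 mm thick, enclosing an outside footprint 2810×4140 mm (x × y), no floor or roof. The front and back walls (−y and +y sides) run the full x-width; the side walls fit between their inner faces. A door opening 807 mm wide and 2045 mm tall is cut through the front wall from the floor up, its −x edge 1405 mm from the wall's −x end.


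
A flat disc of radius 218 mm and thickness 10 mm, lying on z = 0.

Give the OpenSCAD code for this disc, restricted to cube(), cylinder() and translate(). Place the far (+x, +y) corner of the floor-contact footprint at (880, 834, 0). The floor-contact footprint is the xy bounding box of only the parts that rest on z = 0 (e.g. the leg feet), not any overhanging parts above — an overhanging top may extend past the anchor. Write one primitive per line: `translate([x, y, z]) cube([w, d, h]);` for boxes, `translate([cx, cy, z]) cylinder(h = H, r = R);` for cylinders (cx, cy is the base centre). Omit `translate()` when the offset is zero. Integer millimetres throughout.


translate([662, 616, 0]) cylinder(h = 10, r = 218);


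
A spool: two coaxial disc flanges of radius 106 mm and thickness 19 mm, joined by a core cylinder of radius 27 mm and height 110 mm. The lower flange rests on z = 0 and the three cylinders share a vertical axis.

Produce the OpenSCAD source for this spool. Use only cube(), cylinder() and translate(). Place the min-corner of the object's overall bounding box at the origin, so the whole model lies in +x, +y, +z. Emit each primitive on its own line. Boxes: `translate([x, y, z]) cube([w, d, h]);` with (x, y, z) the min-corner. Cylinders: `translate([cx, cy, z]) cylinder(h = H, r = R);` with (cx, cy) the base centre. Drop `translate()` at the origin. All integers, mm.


translate([106, 106, 0]) cylinder(h = 19, r = 106);
translate([106, 106, 19]) cylinder(h = 110, r = 27);
translate([106, 106, 129]) cylinder(h = 19, r = 106);


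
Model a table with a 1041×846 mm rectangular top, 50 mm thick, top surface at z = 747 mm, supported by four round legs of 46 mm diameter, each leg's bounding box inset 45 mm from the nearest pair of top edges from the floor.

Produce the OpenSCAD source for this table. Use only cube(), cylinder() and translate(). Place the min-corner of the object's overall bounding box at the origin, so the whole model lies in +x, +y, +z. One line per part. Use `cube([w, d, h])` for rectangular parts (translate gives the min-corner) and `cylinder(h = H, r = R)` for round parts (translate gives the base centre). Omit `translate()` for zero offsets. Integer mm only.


translate([0, 0, 697]) cube([1041, 846, 50]);
translate([68, 68, 0]) cylinder(h = 697, r = 23);
translate([973, 68, 0]) cylinder(h = 697, r = 23);
translate([68, 778, 0]) cylinder(h = 697, r = 23);
translate([973, 778, 0]) cylinder(h = 697, r = 23);


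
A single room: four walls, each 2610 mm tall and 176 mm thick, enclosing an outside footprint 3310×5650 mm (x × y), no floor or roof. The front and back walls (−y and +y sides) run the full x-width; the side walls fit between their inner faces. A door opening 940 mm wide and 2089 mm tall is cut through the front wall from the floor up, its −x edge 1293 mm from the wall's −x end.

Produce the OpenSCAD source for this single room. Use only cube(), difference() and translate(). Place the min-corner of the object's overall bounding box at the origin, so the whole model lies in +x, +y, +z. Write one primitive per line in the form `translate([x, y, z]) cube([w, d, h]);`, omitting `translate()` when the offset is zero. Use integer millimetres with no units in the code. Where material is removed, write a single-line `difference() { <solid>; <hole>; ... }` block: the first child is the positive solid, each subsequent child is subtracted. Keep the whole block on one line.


difference() { cube([3310, 176, 2610]); translate([1293, 0, 0]) cube([940, 176, 2089]); }
translate([0, 5474, 0]) cube([3310, 176, 2610]);
translate([0, 176, 0]) cube([176, 5298, 2610]);
translate([3134, 176, 0]) cube([176, 5298, 2610]);
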